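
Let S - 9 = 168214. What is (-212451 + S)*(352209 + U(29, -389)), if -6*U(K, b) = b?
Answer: -46741101302/3 ≈ -1.5580e+10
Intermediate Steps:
S = 168223 (S = 9 + 168214 = 168223)
U(K, b) = -b/6
(-212451 + S)*(352209 + U(29, -389)) = (-212451 + 168223)*(352209 - 1/6*(-389)) = -44228*(352209 + 389/6) = -44228*2113643/6 = -46741101302/3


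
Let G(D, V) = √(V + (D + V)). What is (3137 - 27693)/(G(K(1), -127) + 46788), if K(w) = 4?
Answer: -574463064/1094558597 + 61390*I*√10/1094558597 ≈ -0.52484 + 0.00017736*I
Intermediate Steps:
G(D, V) = √(D + 2*V)
(3137 - 27693)/(G(K(1), -127) + 46788) = (3137 - 27693)/(√(4 + 2*(-127)) + 46788) = -24556/(√(4 - 254) + 46788) = -24556/(√(-250) + 46788) = -24556/(5*I*√10 + 46788) = -24556/(46788 + 5*I*√10)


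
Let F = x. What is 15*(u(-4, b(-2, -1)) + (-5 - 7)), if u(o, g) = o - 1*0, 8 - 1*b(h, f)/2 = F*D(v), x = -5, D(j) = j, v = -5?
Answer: -240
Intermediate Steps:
F = -5
b(h, f) = -34 (b(h, f) = 16 - (-10)*(-5) = 16 - 2*25 = 16 - 50 = -34)
u(o, g) = o (u(o, g) = o + 0 = o)
15*(u(-4, b(-2, -1)) + (-5 - 7)) = 15*(-4 + (-5 - 7)) = 15*(-4 - 12) = 15*(-16) = -240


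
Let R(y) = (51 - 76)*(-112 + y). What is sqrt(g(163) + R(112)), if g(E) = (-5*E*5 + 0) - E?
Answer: I*sqrt(4238) ≈ 65.1*I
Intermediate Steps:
R(y) = 2800 - 25*y (R(y) = -25*(-112 + y) = 2800 - 25*y)
g(E) = -26*E (g(E) = (-25*E + 0) - E = -25*E - E = -26*E)
sqrt(g(163) + R(112)) = sqrt(-26*163 + (2800 - 25*112)) = sqrt(-4238 + (2800 - 2800)) = sqrt(-4238 + 0) = sqrt(-4238) = I*sqrt(4238)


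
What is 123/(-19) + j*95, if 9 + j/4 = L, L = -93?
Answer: -736563/19 ≈ -38767.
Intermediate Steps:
j = -408 (j = -36 + 4*(-93) = -36 - 372 = -408)
123/(-19) + j*95 = 123/(-19) - 408*95 = 123*(-1/19) - 38760 = -123/19 - 38760 = -736563/19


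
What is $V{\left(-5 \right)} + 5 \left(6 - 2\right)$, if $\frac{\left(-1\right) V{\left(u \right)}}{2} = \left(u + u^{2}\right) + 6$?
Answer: $-32$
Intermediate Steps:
$V{\left(u \right)} = -12 - 2 u - 2 u^{2}$ ($V{\left(u \right)} = - 2 \left(\left(u + u^{2}\right) + 6\right) = - 2 \left(6 + u + u^{2}\right) = -12 - 2 u - 2 u^{2}$)
$V{\left(-5 \right)} + 5 \left(6 - 2\right) = \left(-12 - -10 - 2 \left(-5\right)^{2}\right) + 5 \left(6 - 2\right) = \left(-12 + 10 - 50\right) + 5 \cdot 4 = \left(-12 + 10 - 50\right) + 20 = -52 + 20 = -32$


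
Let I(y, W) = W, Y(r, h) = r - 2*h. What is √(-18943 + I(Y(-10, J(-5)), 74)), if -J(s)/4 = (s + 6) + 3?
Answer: I*√18869 ≈ 137.36*I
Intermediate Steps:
J(s) = -36 - 4*s (J(s) = -4*((s + 6) + 3) = -4*((6 + s) + 3) = -4*(9 + s) = -36 - 4*s)
√(-18943 + I(Y(-10, J(-5)), 74)) = √(-18943 + 74) = √(-18869) = I*√18869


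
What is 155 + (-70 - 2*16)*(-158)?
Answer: 16271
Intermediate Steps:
155 + (-70 - 2*16)*(-158) = 155 + (-70 - 1*32)*(-158) = 155 + (-70 - 32)*(-158) = 155 - 102*(-158) = 155 + 16116 = 16271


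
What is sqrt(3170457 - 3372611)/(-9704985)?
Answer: -I*sqrt(202154)/9704985 ≈ -4.6328e-5*I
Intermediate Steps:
sqrt(3170457 - 3372611)/(-9704985) = sqrt(-202154)*(-1/9704985) = (I*sqrt(202154))*(-1/9704985) = -I*sqrt(202154)/9704985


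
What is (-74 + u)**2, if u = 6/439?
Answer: 1054950400/192721 ≈ 5474.0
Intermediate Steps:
u = 6/439 (u = 6*(1/439) = 6/439 ≈ 0.013667)
(-74 + u)**2 = (-74 + 6/439)**2 = (-32480/439)**2 = 1054950400/192721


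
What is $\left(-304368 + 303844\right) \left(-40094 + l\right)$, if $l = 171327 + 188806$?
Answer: $-167700436$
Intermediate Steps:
$l = 360133$
$\left(-304368 + 303844\right) \left(-40094 + l\right) = \left(-304368 + 303844\right) \left(-40094 + 360133\right) = \left(-524\right) 320039 = -167700436$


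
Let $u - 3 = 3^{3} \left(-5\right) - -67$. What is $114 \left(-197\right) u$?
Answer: $1459770$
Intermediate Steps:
$u = -65$ ($u = 3 + \left(3^{3} \left(-5\right) - -67\right) = 3 + \left(27 \left(-5\right) + 67\right) = 3 + \left(-135 + 67\right) = 3 - 68 = -65$)
$114 \left(-197\right) u = 114 \left(-197\right) \left(-65\right) = \left(-22458\right) \left(-65\right) = 1459770$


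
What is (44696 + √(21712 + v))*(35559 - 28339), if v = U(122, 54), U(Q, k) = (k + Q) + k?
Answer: 322705120 + 21660*√2438 ≈ 3.2377e+8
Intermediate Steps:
U(Q, k) = Q + 2*k (U(Q, k) = (Q + k) + k = Q + 2*k)
v = 230 (v = 122 + 2*54 = 122 + 108 = 230)
(44696 + √(21712 + v))*(35559 - 28339) = (44696 + √(21712 + 230))*(35559 - 28339) = (44696 + √21942)*7220 = (44696 + 3*√2438)*7220 = 322705120 + 21660*√2438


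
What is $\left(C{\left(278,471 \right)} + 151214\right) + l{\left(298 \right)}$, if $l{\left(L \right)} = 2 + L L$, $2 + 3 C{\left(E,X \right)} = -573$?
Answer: $\frac{719485}{3} \approx 2.3983 \cdot 10^{5}$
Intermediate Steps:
$C{\left(E,X \right)} = - \frac{575}{3}$ ($C{\left(E,X \right)} = - \frac{2}{3} + \frac{1}{3} \left(-573\right) = - \frac{2}{3} - 191 = - \frac{575}{3}$)
$l{\left(L \right)} = 2 + L^{2}$
$\left(C{\left(278,471 \right)} + 151214\right) + l{\left(298 \right)} = \left(- \frac{575}{3} + 151214\right) + \left(2 + 298^{2}\right) = \frac{453067}{3} + \left(2 + 88804\right) = \frac{453067}{3} + 88806 = \frac{719485}{3}$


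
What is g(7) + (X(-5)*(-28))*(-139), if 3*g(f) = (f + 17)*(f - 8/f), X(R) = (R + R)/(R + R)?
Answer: 27572/7 ≈ 3938.9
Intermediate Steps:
X(R) = 1 (X(R) = (2*R)/((2*R)) = (2*R)*(1/(2*R)) = 1)
g(f) = (17 + f)*(f - 8/f)/3 (g(f) = ((f + 17)*(f - 8/f))/3 = ((17 + f)*(f - 8/f))/3 = (17 + f)*(f - 8/f)/3)
g(7) + (X(-5)*(-28))*(-139) = (⅓)*(-136 + 7*(-8 + 7² + 17*7))/7 + (1*(-28))*(-139) = (⅓)*(⅐)*(-136 + 7*(-8 + 49 + 119)) - 28*(-139) = (⅓)*(⅐)*(-136 + 7*160) + 3892 = (⅓)*(⅐)*(-136 + 1120) + 3892 = (⅓)*(⅐)*984 + 3892 = 328/7 + 3892 = 27572/7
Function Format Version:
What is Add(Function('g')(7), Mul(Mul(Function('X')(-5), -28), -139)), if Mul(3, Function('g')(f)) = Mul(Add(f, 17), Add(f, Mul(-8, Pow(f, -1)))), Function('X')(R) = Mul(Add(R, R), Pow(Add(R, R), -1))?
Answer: Rational(27572, 7) ≈ 3938.9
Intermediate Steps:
Function('X')(R) = 1 (Function('X')(R) = Mul(Mul(2, R), Pow(Mul(2, R), -1)) = Mul(Mul(2, R), Mul(Rational(1, 2), Pow(R, -1))) = 1)
Function('g')(f) = Mul(Rational(1, 3), Add(17, f), Add(f, Mul(-8, Pow(f, -1)))) (Function('g')(f) = Mul(Rational(1, 3), Mul(Add(f, 17), Add(f, Mul(-8, Pow(f, -1))))) = Mul(Rational(1, 3), Mul(Add(17, f), Add(f, Mul(-8, Pow(f, -1))))) = Mul(Rational(1, 3), Add(17, f), Add(f, Mul(-8, Pow(f, -1)))))
Add(Function('g')(7), Mul(Mul(Function('X')(-5), -28), -139)) = Add(Mul(Rational(1, 3), Pow(7, -1), Add(-136, Mul(7, Add(-8, Pow(7, 2), Mul(17, 7))))), Mul(Mul(1, -28), -139)) = Add(Mul(Rational(1, 3), Rational(1, 7), Add(-136, Mul(7, Add(-8, 49, 119)))), Mul(-28, -139)) = Add(Mul(Rational(1, 3), Rational(1, 7), Add(-136, Mul(7, 160))), 3892) = Add(Mul(Rational(1, 3), Rational(1, 7), Add(-136, 1120)), 3892) = Add(Mul(Rational(1, 3), Rational(1, 7), 984), 3892) = Add(Rational(328, 7), 3892) = Rational(27572, 7)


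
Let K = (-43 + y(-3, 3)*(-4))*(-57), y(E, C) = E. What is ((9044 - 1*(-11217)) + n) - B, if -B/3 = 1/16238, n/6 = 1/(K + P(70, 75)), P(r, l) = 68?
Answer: 603711649463/29796730 ≈ 20261.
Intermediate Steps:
K = 1767 (K = (-43 - 3*(-4))*(-57) = (-43 + 12)*(-57) = -31*(-57) = 1767)
n = 6/1835 (n = 6/(1767 + 68) = 6/1835 ≈ 0.0032698)
B = -3/16238 ≈ -0.00018475
((9044 - 1*(-11217)) + n) - B = ((9044 - 1*(-11217)) + 6/1835) - 1*(-3/16238) = ((9044 + 11217) + 6/1835) + 3/16238 = (20261 + 6/1835) + 3/16238 = 37178941/1835 + 3/16238 = 603711649463/29796730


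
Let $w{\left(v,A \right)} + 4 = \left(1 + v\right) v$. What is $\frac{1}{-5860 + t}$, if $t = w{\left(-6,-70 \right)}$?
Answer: $- \frac{1}{5834} \approx -0.00017141$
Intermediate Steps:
$w{\left(v,A \right)} = -4 + v \left(1 + v\right)$ ($w{\left(v,A \right)} = -4 + \left(1 + v\right) v = -4 + v \left(1 + v\right)$)
$t = 26$ ($t = -4 - 6 + \left(-6\right)^{2} = -4 - 6 + 36 = 26$)
$\frac{1}{-5860 + t} = \frac{1}{-5860 + 26} = \frac{1}{-5834} = - \frac{1}{5834}$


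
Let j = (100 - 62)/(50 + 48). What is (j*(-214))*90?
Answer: -365940/49 ≈ -7468.2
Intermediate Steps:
j = 19/49 (j = 38/98 = 38*(1/98) = 19/49 ≈ 0.38775)
(j*(-214))*90 = ((19/49)*(-214))*90 = -4066/49*90 = -365940/49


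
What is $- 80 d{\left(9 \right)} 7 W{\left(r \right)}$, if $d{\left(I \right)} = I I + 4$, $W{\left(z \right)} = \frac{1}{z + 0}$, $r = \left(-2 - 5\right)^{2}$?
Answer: $- \frac{6800}{7} \approx -971.43$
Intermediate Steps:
$r = 49$ ($r = \left(-7\right)^{2} = 49$)
$W{\left(z \right)} = \frac{1}{z}$
$d{\left(I \right)} = 4 + I^{2}$ ($d{\left(I \right)} = I^{2} + 4 = 4 + I^{2}$)
$- 80 d{\left(9 \right)} 7 W{\left(r \right)} = - 80 \left(4 + 9^{2}\right) \frac{7}{49} = - 80 \left(4 + 81\right) 7 \cdot \frac{1}{49} = \left(-80\right) 85 \cdot \frac{1}{7} = \left(-6800\right) \frac{1}{7} = - \frac{6800}{7}$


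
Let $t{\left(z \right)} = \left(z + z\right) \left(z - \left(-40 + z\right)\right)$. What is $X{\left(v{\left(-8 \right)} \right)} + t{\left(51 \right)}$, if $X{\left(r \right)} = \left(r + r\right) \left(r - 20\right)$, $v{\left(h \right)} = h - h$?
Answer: $4080$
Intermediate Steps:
$v{\left(h \right)} = 0$
$t{\left(z \right)} = 80 z$ ($t{\left(z \right)} = 2 z 40 = 80 z$)
$X{\left(r \right)} = 2 r \left(-20 + r\right)$
$X{\left(v{\left(-8 \right)} \right)} + t{\left(51 \right)} = 2 \cdot 0 \left(-20 + 0\right) + 80 \cdot 51 = 2 \cdot 0 \left(-20\right) + 4080 = 0 + 4080 = 4080$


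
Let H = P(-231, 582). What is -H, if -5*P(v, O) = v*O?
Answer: -134442/5 ≈ -26888.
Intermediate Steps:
P(v, O) = -O*v/5 (P(v, O) = -v*O/5 = -O*v/5)
H = 134442/5 (H = -⅕*582*(-231) = 134442/5 ≈ 26888.)
-H = -1*134442/5 = -134442/5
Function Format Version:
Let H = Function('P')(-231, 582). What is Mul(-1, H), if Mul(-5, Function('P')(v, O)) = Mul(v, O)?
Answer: Rational(-134442, 5) ≈ -26888.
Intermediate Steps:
Function('P')(v, O) = Mul(Rational(-1, 5), O, v) (Function('P')(v, O) = Mul(Rational(-1, 5), Mul(v, O)) = Mul(Rational(-1, 5), Mul(O, v)) = Mul(Rational(-1, 5), O, v))
H = Rational(134442, 5) (H = Mul(Rational(-1, 5), 582, -231) = Rational(134442, 5) ≈ 26888.)
Mul(-1, H) = Mul(-1, Rational(134442, 5)) = Rational(-134442, 5)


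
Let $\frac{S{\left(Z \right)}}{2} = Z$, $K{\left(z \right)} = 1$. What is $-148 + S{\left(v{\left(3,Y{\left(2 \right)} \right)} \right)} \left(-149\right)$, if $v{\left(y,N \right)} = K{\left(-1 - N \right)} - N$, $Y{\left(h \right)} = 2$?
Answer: $150$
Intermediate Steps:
$v{\left(y,N \right)} = 1 - N$
$S{\left(Z \right)} = 2 Z$
$-148 + S{\left(v{\left(3,Y{\left(2 \right)} \right)} \right)} \left(-149\right) = -148 + 2 \left(1 - 2\right) \left(-149\right) = -148 + 2 \left(-1\right) \left(-149\right) = -148 - -298 = -148 + 298 = 150$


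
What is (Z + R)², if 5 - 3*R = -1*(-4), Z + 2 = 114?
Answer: 113569/9 ≈ 12619.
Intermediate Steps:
Z = 112 (Z = -2 + 114 = 112)
R = ⅓ (R = 5/3 - (-1)*(-4)/3 = 5/3 - ⅓*4 = 5/3 - 4/3 = ⅓ ≈ 0.33333)
(Z + R)² = (112 + ⅓)² = (337/3)² = 113569/9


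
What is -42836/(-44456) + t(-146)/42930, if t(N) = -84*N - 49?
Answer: 29774744/23856201 ≈ 1.2481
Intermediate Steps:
t(N) = -49 - 84*N
-42836/(-44456) + t(-146)/42930 = -42836/(-44456) + (-49 - 84*(-146))/42930 = -42836*(-1/44456) + (-49 + 12264)*(1/42930) = 10709/11114 + 12215*(1/42930) = 10709/11114 + 2443/8586 = 29774744/23856201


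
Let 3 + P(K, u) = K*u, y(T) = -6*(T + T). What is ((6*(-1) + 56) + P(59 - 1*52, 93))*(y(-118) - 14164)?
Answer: -8898104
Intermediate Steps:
y(T) = -12*T
P(K, u) = -3 + K*u
((6*(-1) + 56) + P(59 - 1*52, 93))*(y(-118) - 14164) = ((6*(-1) + 56) + (-3 + (59 - 1*52)*93))*(-12*(-118) - 14164) = ((-6 + 56) + (-3 + (59 - 52)*93))*(1416 - 14164) = (50 + (-3 + 7*93))*(-12748) = (50 + (-3 + 651))*(-12748) = (50 + 648)*(-12748) = 698*(-12748) = -8898104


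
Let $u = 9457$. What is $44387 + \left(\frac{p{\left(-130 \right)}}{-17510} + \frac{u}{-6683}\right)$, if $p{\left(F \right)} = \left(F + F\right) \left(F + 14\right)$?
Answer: $\frac{519376984936}{11701933} \approx 44384.0$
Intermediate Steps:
$p{\left(F \right)} = 2 F \left(14 + F\right)$
$44387 + \left(\frac{p{\left(-130 \right)}}{-17510} + \frac{u}{-6683}\right) = 44387 + \left(\frac{2 \left(-130\right) \left(14 - 130\right)}{-17510} + \frac{9457}{-6683}\right) = 44387 + \left(2 \left(-130\right) \left(-116\right) \left(- \frac{1}{17510}\right) + 9457 \left(- \frac{1}{6683}\right)\right) = 44387 + \left(30160 \left(- \frac{1}{17510}\right) - \frac{9457}{6683}\right) = 44387 - \frac{36715135}{11701933} = \frac{519376984936}{11701933}$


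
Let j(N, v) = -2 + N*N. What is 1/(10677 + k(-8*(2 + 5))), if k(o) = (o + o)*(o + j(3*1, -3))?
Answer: 1/16165 ≈ 6.1862e-5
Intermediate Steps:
j(N, v) = -2 + N**2
k(o) = 2*o*(7 + o) (k(o) = (o + o)*(o + (-2 + (3*1)**2)) = (2*o)*(o + (-2 + 3**2)) = (2*o)*(o + (-2 + 9)) = (2*o)*(o + 7) = (2*o)*(7 + o) = 2*o*(7 + o))
1/(10677 + k(-8*(2 + 5))) = 1/(10677 + 2*(-8*(2 + 5))*(7 - 8*(2 + 5))) = 1/(10677 + 2*(-8*7)*(7 - 8*7)) = 1/(10677 + 2*(-56)*(7 - 56)) = 1/(10677 + 2*(-56)*(-49)) = 1/(10677 + 5488) = 1/16165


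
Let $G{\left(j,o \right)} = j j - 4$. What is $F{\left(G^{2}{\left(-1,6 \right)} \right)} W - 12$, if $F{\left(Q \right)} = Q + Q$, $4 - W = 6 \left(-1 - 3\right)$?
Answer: $492$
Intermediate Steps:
$G{\left(j,o \right)} = -4 + j^{2}$ ($G{\left(j,o \right)} = j^{2} - 4 = -4 + j^{2}$)
$W = 28$ ($W = 4 - 6 \left(-1 - 3\right) = 4 - 6 \left(-4\right) = 4 - -24 = 4 + 24 = 28$)
$F{\left(Q \right)} = 2 Q$
$F{\left(G^{2}{\left(-1,6 \right)} \right)} W - 12 = 2 \left(-4 + \left(-1\right)^{2}\right)^{2} \cdot 28 - 12 = 2 \left(-4 + 1\right)^{2} \cdot 28 - 12 = 2 \left(-3\right)^{2} \cdot 28 - 12 = 2 \cdot 9 \cdot 28 - 12 = 18 \cdot 28 - 12 = 504 - 12 = 492$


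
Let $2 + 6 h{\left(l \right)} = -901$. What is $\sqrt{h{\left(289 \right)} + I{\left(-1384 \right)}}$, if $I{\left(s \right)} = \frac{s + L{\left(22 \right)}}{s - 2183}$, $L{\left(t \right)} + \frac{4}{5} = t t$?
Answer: $\frac{i \sqrt{191167194090}}{35670} \approx 12.258 i$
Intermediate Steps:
$L{\left(t \right)} = - \frac{4}{5} + t^{2}$ ($L{\left(t \right)} = - \frac{4}{5} + t t = - \frac{4}{5} + t^{2}$)
$h{\left(l \right)} = - \frac{301}{2}$ ($h{\left(l \right)} = - \frac{1}{3} + \frac{1}{6} \left(-901\right) = - \frac{1}{3} - \frac{901}{6} = - \frac{301}{2}$)
$I{\left(s \right)} = \frac{\frac{2416}{5} + s}{-2183 + s}$ ($I{\left(s \right)} = \frac{s - \left(\frac{4}{5} - 22^{2}\right)}{s - 2183} = \frac{s + \left(- \frac{4}{5} + 484\right)}{-2183 + s} = \frac{s + \frac{2416}{5}}{-2183 + s} = \frac{\frac{2416}{5} + s}{-2183 + s}$)
$\sqrt{h{\left(289 \right)} + I{\left(-1384 \right)}} = \sqrt{- \frac{301}{2} + \frac{\frac{2416}{5} - 1384}{-2183 - 1384}} = \sqrt{- \frac{301}{2} + \frac{1}{-3567} \left(- \frac{4504}{5}\right)} = \sqrt{- \frac{301}{2} - - \frac{4504}{17835}} = \sqrt{- \frac{301}{2} + \frac{4504}{17835}} = \sqrt{- \frac{5359327}{35670}} = \frac{i \sqrt{191167194090}}{35670}$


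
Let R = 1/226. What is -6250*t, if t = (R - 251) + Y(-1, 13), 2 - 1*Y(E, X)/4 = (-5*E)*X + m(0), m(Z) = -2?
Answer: 349590625/113 ≈ 3.0937e+6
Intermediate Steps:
R = 1/226 ≈ 0.0044248
Y(E, X) = 16 + 20*E*X (Y(E, X) = 8 - 4*((-5*E)*X - 2) = 8 - 4*(-5*E*X - 2) = 8 - 4*(-2 - 5*E*X) = 8 + (8 + 20*E*X) = 16 + 20*E*X)
t = -111869/226 (t = (1/226 - 251) + (16 + 20*(-1)*13) = -56725/226 + (16 - 260) = -56725/226 - 244 = -111869/226 ≈ -495.00)
-6250*t = -6250*(-111869/226) = 349590625/113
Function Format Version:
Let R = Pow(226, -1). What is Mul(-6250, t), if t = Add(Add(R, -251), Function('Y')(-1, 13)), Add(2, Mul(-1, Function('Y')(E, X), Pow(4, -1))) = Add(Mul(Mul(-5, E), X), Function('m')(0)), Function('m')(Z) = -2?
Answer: Rational(349590625, 113) ≈ 3.0937e+6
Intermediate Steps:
R = Rational(1, 226) ≈ 0.0044248
Function('Y')(E, X) = Add(16, Mul(20, E, X)) (Function('Y')(E, X) = Add(8, Mul(-4, Add(Mul(Mul(-5, E), X), -2))) = Add(8, Mul(-4, Add(Mul(-5, E, X), -2))) = Add(8, Mul(-4, Add(-2, Mul(-5, E, X)))) = Add(8, Add(8, Mul(20, E, X))) = Add(16, Mul(20, E, X)))
t = Rational(-111869, 226) (t = Add(Add(Rational(1, 226), -251), Add(16, Mul(20, -1, 13))) = Add(Rational(-56725, 226), Add(16, -260)) = Add(Rational(-56725, 226), -244) = Rational(-111869, 226) ≈ -495.00)
Mul(-6250, t) = Mul(-6250, Rational(-111869, 226)) = Rational(349590625, 113)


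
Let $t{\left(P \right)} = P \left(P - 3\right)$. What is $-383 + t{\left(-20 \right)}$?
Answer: $77$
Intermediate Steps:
$t{\left(P \right)} = P \left(-3 + P\right)$
$-383 + t{\left(-20 \right)} = -383 - 20 \left(-3 - 20\right) = -383 - -460 = -383 + 460 = 77$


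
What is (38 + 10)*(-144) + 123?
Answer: -6789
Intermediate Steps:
(38 + 10)*(-144) + 123 = 48*(-144) + 123 = -6912 + 123 = -6789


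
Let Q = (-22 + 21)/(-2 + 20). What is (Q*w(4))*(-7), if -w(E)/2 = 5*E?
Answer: -140/9 ≈ -15.556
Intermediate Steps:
w(E) = -10*E
Q = -1/18 ≈ -0.055556
(Q*w(4))*(-7) = -(-5)*4/9*(-7) = -1/18*(-40)*(-7) = (20/9)*(-7) = -140/9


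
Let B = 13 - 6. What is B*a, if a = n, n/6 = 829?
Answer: 34818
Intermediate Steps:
B = 7
n = 4974 (n = 6*829 = 4974)
a = 4974
B*a = 7*4974 = 34818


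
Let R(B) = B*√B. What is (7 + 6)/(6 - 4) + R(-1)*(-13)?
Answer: 13/2 + 13*I ≈ 6.5 + 13.0*I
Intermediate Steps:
R(B) = B^(3/2)
(7 + 6)/(6 - 4) + R(-1)*(-13) = (7 + 6)/(6 - 4) + (-1)^(3/2)*(-13) = 13/2 - I*(-13) = 13*(½) + 13*I = 13/2 + 13*I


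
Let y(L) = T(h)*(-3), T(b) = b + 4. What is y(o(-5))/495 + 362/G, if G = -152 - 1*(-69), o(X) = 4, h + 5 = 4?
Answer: -19993/4565 ≈ -4.3796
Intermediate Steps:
h = -1 (h = -5 + 4 = -1)
G = -83 (G = -152 + 69 = -83)
T(b) = 4 + b
y(L) = -9 (y(L) = (4 - 1)*(-3) = 3*(-3) = -9)
y(o(-5))/495 + 362/G = -9/495 + 362/(-83) = -9*1/495 + 362*(-1/83) = -1/55 - 362/83 = -19993/4565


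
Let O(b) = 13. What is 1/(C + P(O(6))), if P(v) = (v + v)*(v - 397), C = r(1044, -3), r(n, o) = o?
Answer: -1/9987 ≈ -0.00010013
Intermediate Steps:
C = -3
P(v) = 2*v*(-397 + v) (P(v) = (2*v)*(-397 + v) = 2*v*(-397 + v))
1/(C + P(O(6))) = 1/(-3 + 2*13*(-397 + 13)) = 1/(-3 + 2*13*(-384)) = 1/(-3 - 9984) = 1/(-9987) = -1/9987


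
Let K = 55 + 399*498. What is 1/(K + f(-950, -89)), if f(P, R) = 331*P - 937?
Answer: -1/116630 ≈ -8.5741e-6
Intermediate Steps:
f(P, R) = -937 + 331*P
K = 198757 (K = 55 + 198702 = 198757)
1/(K + f(-950, -89)) = 1/(198757 + (-937 + 331*(-950))) = 1/(198757 + (-937 - 314450)) = 1/(198757 - 315387) = 1/(-116630) = -1/116630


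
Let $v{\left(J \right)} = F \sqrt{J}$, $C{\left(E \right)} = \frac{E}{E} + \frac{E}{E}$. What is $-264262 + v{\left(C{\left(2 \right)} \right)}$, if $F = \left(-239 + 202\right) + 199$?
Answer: $-264262 + 162 \sqrt{2} \approx -2.6403 \cdot 10^{5}$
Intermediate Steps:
$C{\left(E \right)} = 2$ ($C{\left(E \right)} = 1 + 1 = 2$)
$F = 162$ ($F = -37 + 199 = 162$)
$v{\left(J \right)} = 162 \sqrt{J}$
$-264262 + v{\left(C{\left(2 \right)} \right)} = -264262 + 162 \sqrt{2}$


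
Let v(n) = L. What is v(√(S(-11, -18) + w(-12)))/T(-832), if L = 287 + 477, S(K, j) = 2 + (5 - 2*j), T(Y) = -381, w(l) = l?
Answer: -764/381 ≈ -2.0052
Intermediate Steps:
S(K, j) = 7 - 2*j
L = 764
v(n) = 764
v(√(S(-11, -18) + w(-12)))/T(-832) = 764/(-381) = 764*(-1/381) = -764/381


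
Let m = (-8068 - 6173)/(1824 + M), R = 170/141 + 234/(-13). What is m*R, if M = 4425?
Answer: 239168/6249 ≈ 38.273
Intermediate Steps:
R = -2368/141 (R = 170*(1/141) + 234*(-1/13) = 170/141 - 18 = -2368/141 ≈ -16.794)
m = -4747/2083 (m = (-8068 - 6173)/(1824 + 4425) = -14241/6249 = -14241*1/6249 = -4747/2083 ≈ -2.2789)
m*R = -4747/2083*(-2368/141) = 239168/6249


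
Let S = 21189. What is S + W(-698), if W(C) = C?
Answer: 20491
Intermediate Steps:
S + W(-698) = 21189 - 698 = 20491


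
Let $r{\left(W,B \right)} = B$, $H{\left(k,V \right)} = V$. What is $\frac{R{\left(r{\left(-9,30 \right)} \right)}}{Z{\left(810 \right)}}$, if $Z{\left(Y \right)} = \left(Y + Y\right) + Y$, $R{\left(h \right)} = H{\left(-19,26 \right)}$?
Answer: $\frac{13}{1215} \approx 0.0107$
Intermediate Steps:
$R{\left(h \right)} = 26$
$Z{\left(Y \right)} = 3 Y$ ($Z{\left(Y \right)} = 2 Y + Y = 3 Y$)
$\frac{R{\left(r{\left(-9,30 \right)} \right)}}{Z{\left(810 \right)}} = \frac{26}{3 \cdot 810} = \frac{26}{2430} = 26 \cdot \frac{1}{2430} = \frac{13}{1215}$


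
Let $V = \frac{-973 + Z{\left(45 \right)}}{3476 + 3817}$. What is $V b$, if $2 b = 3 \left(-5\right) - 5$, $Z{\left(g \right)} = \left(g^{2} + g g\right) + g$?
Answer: $- \frac{31220}{7293} \approx -4.2808$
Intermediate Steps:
$Z{\left(g \right)} = g + 2 g^{2}$ ($Z{\left(g \right)} = \left(g^{2} + g^{2}\right) + g = 2 g^{2} + g = g + 2 g^{2}$)
$b = -10$ ($b = \frac{3 \left(-5\right) - 5}{2} = \frac{-15 - 5}{2} = \frac{1}{2} \left(-20\right) = -10$)
$V = \frac{3122}{7293}$ ($V = \frac{-973 + 45 \left(1 + 2 \cdot 45\right)}{3476 + 3817} = \frac{-973 + 45 \left(1 + 90\right)}{7293} = \left(-973 + 45 \cdot 91\right) \frac{1}{7293} = \left(-973 + 4095\right) \frac{1}{7293} = 3122 \cdot \frac{1}{7293} = \frac{3122}{7293} \approx 0.42808$)
$V b = \frac{3122}{7293} \left(-10\right) = - \frac{31220}{7293}$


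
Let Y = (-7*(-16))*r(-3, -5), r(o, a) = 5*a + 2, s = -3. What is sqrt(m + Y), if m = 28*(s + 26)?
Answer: 2*I*sqrt(483) ≈ 43.955*I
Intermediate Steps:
r(o, a) = 2 + 5*a
m = 644 (m = 28*(-3 + 26) = 28*23 = 644)
Y = -2576 (Y = (-7*(-16))*(2 + 5*(-5)) = 112*(2 - 25) = 112*(-23) = -2576)
sqrt(m + Y) = sqrt(644 - 2576) = sqrt(-1932) = 2*I*sqrt(483)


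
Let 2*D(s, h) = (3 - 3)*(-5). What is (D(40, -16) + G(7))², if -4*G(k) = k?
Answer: 49/16 ≈ 3.0625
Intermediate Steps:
D(s, h) = 0 (D(s, h) = ((3 - 3)*(-5))/2 = (0*(-5))/2 = (½)*0 = 0)
G(k) = -k/4
(D(40, -16) + G(7))² = (0 - ¼*7)² = (0 - 7/4)² = (-7/4)² = 49/16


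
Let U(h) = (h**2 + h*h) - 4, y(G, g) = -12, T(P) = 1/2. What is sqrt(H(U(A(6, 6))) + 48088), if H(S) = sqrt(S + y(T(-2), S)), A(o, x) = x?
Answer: sqrt(48088 + 2*sqrt(14)) ≈ 219.31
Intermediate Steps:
T(P) = 1/2
U(h) = -4 + 2*h**2 (U(h) = (h**2 + h**2) - 4 = 2*h**2 - 4 = -4 + 2*h**2)
H(S) = sqrt(-12 + S) (H(S) = sqrt(S - 12) = sqrt(-12 + S))
sqrt(H(U(A(6, 6))) + 48088) = sqrt(sqrt(-12 + (-4 + 2*6**2)) + 48088) = sqrt(sqrt(-12 + (-4 + 2*36)) + 48088) = sqrt(sqrt(-12 + (-4 + 72)) + 48088) = sqrt(sqrt(-12 + 68) + 48088) = sqrt(sqrt(56) + 48088) = sqrt(2*sqrt(14) + 48088) = sqrt(48088 + 2*sqrt(14))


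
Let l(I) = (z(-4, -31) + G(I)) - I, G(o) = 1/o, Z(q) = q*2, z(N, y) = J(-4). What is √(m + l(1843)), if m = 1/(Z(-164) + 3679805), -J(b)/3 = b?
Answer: I*√84199802160969536645231/6781276111 ≈ 42.79*I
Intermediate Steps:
J(b) = -3*b
z(N, y) = 12 (z(N, y) = -3*(-4) = 12)
Z(q) = 2*q
l(I) = 12 + 1/I - I (l(I) = (12 + 1/I) - I = 12 + 1/I - I)
m = 1/3679477 (m = 1/(2*(-164) + 3679805) = 1/(-328 + 3679805) = 1/3679477 ≈ 2.7178e-7)
√(m + l(1843)) = √(1/3679477 + (12 + 1/1843 - 1*1843)) = √(1/3679477 + (12 + 1/1843 - 1843)) = √(1/3679477 - 3374532/1843) = √(-12416512877921/6781276111) = I*√84199802160969536645231/6781276111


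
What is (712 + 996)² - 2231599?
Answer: 685665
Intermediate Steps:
(712 + 996)² - 2231599 = 1708² - 2231599 = 2917264 - 2231599 = 685665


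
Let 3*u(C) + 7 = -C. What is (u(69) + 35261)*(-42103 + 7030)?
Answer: -1235820537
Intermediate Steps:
u(C) = -7/3 - C/3 (u(C) = -7/3 + (-C)/3 = -7/3 - C/3)
(u(69) + 35261)*(-42103 + 7030) = ((-7/3 - ⅓*69) + 35261)*(-42103 + 7030) = ((-7/3 - 23) + 35261)*(-35073) = (-76/3 + 35261)*(-35073) = (105707/3)*(-35073) = -1235820537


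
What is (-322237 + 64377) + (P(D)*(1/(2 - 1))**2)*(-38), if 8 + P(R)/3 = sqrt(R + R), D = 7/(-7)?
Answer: -256948 - 114*I*sqrt(2) ≈ -2.5695e+5 - 161.22*I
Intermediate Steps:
D = -1 (D = 7*(-1/7) = -1)
P(R) = -24 + 3*sqrt(2)*sqrt(R) (P(R) = -24 + 3*sqrt(R + R) = -24 + 3*sqrt(2*R) = -24 + 3*(sqrt(2)*sqrt(R)) = -24 + 3*sqrt(2)*sqrt(R))
(-322237 + 64377) + (P(D)*(1/(2 - 1))**2)*(-38) = (-322237 + 64377) + ((-24 + 3*sqrt(2)*sqrt(-1))*(1/(2 - 1))**2)*(-38) = -257860 + ((-24 + 3*sqrt(2)*I)*(1/1)**2)*(-38) = -257860 + ((-24 + 3*I*sqrt(2))*1**2)*(-38) = -257860 + ((-24 + 3*I*sqrt(2))*1)*(-38) = -257860 + (-24 + 3*I*sqrt(2))*(-38) = -257860 + (912 - 114*I*sqrt(2)) = -256948 - 114*I*sqrt(2)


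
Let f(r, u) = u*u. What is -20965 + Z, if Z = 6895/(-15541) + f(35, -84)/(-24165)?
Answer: -874849516744/41727585 ≈ -20966.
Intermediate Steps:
f(r, u) = u²
Z = -30697219/41727585 (Z = 6895/(-15541) + (-84)²/(-24165) = 6895*(-1/15541) + 7056*(-1/24165) = -6895/15541 - 784/2685 = -30697219/41727585 ≈ -0.73566)
-20965 + Z = -20965 - 30697219/41727585 = -874849516744/41727585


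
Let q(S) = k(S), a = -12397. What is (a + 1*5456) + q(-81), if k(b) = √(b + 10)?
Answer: -6941 + I*√71 ≈ -6941.0 + 8.4261*I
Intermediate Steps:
k(b) = √(10 + b)
q(S) = √(10 + S)
(a + 1*5456) + q(-81) = (-12397 + 1*5456) + √(10 - 81) = (-12397 + 5456) + √(-71) = -6941 + I*√71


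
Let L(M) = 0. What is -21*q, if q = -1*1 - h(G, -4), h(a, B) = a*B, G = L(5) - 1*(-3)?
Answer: -231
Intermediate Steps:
G = 3 (G = 0 - 1*(-3) = 0 + 3 = 3)
h(a, B) = B*a
q = 11 (q = -1*1 - (-4)*3 = -1 - 1*(-12) = -1 + 12 = 11)
-21*q = -21*11 = -231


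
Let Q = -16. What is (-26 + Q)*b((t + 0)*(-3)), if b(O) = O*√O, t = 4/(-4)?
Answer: -126*√3 ≈ -218.24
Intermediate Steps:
t = -1 (t = 4*(-¼) = -1)
b(O) = O^(3/2)
(-26 + Q)*b((t + 0)*(-3)) = (-26 - 16)*((-1 + 0)*(-3))^(3/2) = -42*3^(3/2) = -126*√3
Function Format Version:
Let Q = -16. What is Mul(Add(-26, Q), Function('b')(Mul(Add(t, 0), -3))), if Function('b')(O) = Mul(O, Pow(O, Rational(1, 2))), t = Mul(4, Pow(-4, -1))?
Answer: Mul(-126, Pow(3, Rational(1, 2))) ≈ -218.24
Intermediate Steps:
t = -1 (t = Mul(4, Rational(-1, 4)) = -1)
Function('b')(O) = Pow(O, Rational(3, 2))
Mul(Add(-26, Q), Function('b')(Mul(Add(t, 0), -3))) = Mul(Add(-26, -16), Pow(Mul(Add(-1, 0), -3), Rational(3, 2))) = Mul(-42, Pow(Mul(-1, -3), Rational(3, 2))) = Mul(-42, Pow(3, Rational(3, 2))) = Mul(-42, Mul(3, Pow(3, Rational(1, 2)))) = Mul(-126, Pow(3, Rational(1, 2)))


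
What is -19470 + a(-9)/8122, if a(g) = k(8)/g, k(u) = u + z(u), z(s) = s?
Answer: -711609038/36549 ≈ -19470.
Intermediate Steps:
k(u) = 2*u (k(u) = u + u = 2*u)
a(g) = 16/g (a(g) = (2*8)/g = 16/g)
-19470 + a(-9)/8122 = -19470 + (16/(-9))/8122 = -19470 + (16*(-⅑))*(1/8122) = -19470 - 16/9*1/8122 = -19470 - 8/36549 = -711609038/36549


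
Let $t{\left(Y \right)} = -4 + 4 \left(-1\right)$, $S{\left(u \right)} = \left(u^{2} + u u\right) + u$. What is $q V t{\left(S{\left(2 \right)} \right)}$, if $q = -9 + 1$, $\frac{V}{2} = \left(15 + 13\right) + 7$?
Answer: $4480$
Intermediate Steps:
$S{\left(u \right)} = u + 2 u^{2}$ ($S{\left(u \right)} = \left(u^{2} + u^{2}\right) + u = 2 u^{2} + u = u + 2 u^{2}$)
$V = 70$ ($V = 2 \left(\left(15 + 13\right) + 7\right) = 2 \left(28 + 7\right) = 2 \cdot 35 = 70$)
$t{\left(Y \right)} = -8$ ($t{\left(Y \right)} = -4 - 4 = -8$)
$q = -8$
$q V t{\left(S{\left(2 \right)} \right)} = \left(-8\right) 70 \left(-8\right) = \left(-560\right) \left(-8\right) = 4480$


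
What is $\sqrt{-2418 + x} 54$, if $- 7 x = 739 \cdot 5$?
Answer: $\frac{54 i \sqrt{144347}}{7} \approx 2930.9 i$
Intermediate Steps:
$x = - \frac{3695}{7}$ ($x = - \frac{739 \cdot 5}{7} = \left(- \frac{1}{7}\right) 3695 = - \frac{3695}{7} \approx -527.86$)
$\sqrt{-2418 + x} 54 = \sqrt{-2418 - \frac{3695}{7}} \cdot 54 = \sqrt{- \frac{20621}{7}} \cdot 54 = \frac{i \sqrt{144347}}{7} \cdot 54 = \frac{54 i \sqrt{144347}}{7}$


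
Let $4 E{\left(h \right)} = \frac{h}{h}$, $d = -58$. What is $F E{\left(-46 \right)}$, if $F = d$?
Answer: $- \frac{29}{2} \approx -14.5$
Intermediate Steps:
$F = -58$
$E{\left(h \right)} = \frac{1}{4}$ ($E{\left(h \right)} = \frac{h \frac{1}{h}}{4} = \frac{1}{4} \cdot 1 = \frac{1}{4}$)
$F E{\left(-46 \right)} = \left(-58\right) \frac{1}{4} = - \frac{29}{2}$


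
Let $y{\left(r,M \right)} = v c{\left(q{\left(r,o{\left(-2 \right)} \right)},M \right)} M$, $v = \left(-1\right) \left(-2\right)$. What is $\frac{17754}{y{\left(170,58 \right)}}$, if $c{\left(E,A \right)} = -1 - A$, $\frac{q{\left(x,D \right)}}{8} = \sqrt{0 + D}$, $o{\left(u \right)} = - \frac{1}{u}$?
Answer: $- \frac{8877}{3422} \approx -2.5941$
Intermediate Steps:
$q{\left(x,D \right)} = 8 \sqrt{D}$ ($q{\left(x,D \right)} = 8 \sqrt{0 + D} = 8 \sqrt{D}$)
$v = 2$
$y{\left(r,M \right)} = M \left(-2 - 2 M\right)$ ($y{\left(r,M \right)} = 2 \left(-1 - M\right) M = \left(-2 - 2 M\right) M = M \left(-2 - 2 M\right)$)
$\frac{17754}{y{\left(170,58 \right)}} = \frac{17754}{\left(-2\right) 58 \left(1 + 58\right)} = \frac{17754}{\left(-2\right) 58 \cdot 59} = \frac{17754}{-6844} = 17754 \left(- \frac{1}{6844}\right) = - \frac{8877}{3422}$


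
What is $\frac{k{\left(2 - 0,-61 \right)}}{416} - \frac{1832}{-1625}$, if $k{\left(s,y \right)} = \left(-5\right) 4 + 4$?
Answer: $\frac{3539}{3250} \approx 1.0889$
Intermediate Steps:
$k{\left(s,y \right)} = -16$ ($k{\left(s,y \right)} = -20 + 4 = -16$)
$\frac{k{\left(2 - 0,-61 \right)}}{416} - \frac{1832}{-1625} = - \frac{16}{416} - \frac{1832}{-1625} = \left(-16\right) \frac{1}{416} - - \frac{1832}{1625} = - \frac{1}{26} + \frac{1832}{1625} = \frac{3539}{3250}$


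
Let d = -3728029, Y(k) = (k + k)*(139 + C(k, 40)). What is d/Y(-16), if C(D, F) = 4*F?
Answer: 3728029/9568 ≈ 389.64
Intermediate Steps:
Y(k) = 598*k (Y(k) = (k + k)*(139 + 4*40) = (2*k)*(139 + 160) = (2*k)*299 = 598*k)
d/Y(-16) = -3728029/(598*(-16)) = -3728029/(-9568) = -3728029*(-1/9568) = 3728029/9568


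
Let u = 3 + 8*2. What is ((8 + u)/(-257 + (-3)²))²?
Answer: 729/61504 ≈ 0.011853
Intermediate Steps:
u = 19 (u = 3 + 16 = 19)
((8 + u)/(-257 + (-3)²))² = ((8 + 19)/(-257 + (-3)²))² = (27/(-257 + 9))² = (27/(-248))² = (27*(-1/248))² = (-27/248)² = 729/61504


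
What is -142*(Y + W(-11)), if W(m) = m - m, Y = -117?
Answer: 16614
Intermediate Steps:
W(m) = 0
-142*(Y + W(-11)) = -142*(-117 + 0) = -142*(-117) = 16614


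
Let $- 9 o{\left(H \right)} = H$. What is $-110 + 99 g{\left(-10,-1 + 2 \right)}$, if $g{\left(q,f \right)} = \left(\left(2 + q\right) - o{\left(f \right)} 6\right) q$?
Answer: $7150$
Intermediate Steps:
$o{\left(H \right)} = - \frac{H}{9}$
$g{\left(q,f \right)} = q \left(2 + q + \frac{2 f}{3}\right)$ ($g{\left(q,f \right)} = \left(\left(2 + q\right) - - \frac{f}{9} \cdot 6\right) q = \left(\left(2 + q\right) - - \frac{2 f}{3}\right) q = \left(\left(2 + q\right) + \frac{2 f}{3}\right) q = \left(2 + q + \frac{2 f}{3}\right) q = q \left(2 + q + \frac{2 f}{3}\right)$)
$-110 + 99 g{\left(-10,-1 + 2 \right)} = -110 + 99 \cdot \frac{1}{3} \left(-10\right) \left(6 + 2 \left(-1 + 2\right) + 3 \left(-10\right)\right) = -110 + 99 \cdot \frac{1}{3} \left(-10\right) \left(6 + 2 \cdot 1 - 30\right) = -110 + 99 \cdot \frac{1}{3} \left(-10\right) \left(6 + 2 - 30\right) = -110 + 99 \cdot \frac{1}{3} \left(-10\right) \left(-22\right) = -110 + 99 \cdot \frac{220}{3} = -110 + 7260 = 7150$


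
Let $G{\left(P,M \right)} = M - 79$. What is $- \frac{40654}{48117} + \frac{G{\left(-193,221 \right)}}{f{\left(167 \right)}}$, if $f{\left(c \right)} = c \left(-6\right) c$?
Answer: $- \frac{378312725}{447311671} \approx -0.84575$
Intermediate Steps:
$f{\left(c \right)} = - 6 c^{2}$ ($f{\left(c \right)} = - 6 c c = - 6 c^{2}$)
$G{\left(P,M \right)} = -79 + M$ ($G{\left(P,M \right)} = M - 79 = -79 + M$)
$- \frac{40654}{48117} + \frac{G{\left(-193,221 \right)}}{f{\left(167 \right)}} = - \frac{40654}{48117} + \frac{-79 + 221}{\left(-6\right) 167^{2}} = \left(-40654\right) \frac{1}{48117} + \frac{142}{\left(-6\right) 27889} = - \frac{40654}{48117} + \frac{142}{-167334} = - \frac{40654}{48117} + 142 \left(- \frac{1}{167334}\right) = - \frac{40654}{48117} - \frac{71}{83667} = - \frac{378312725}{447311671}$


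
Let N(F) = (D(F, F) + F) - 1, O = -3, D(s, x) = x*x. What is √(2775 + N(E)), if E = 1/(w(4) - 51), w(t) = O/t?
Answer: √118862314/207 ≈ 52.669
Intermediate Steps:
D(s, x) = x²
w(t) = -3/t
E = -4/207 (E = 1/(-3/4 - 51) = 1/(-3*¼ - 51) = 1/(-¾ - 51) = 1/(-207/4) = -4/207 ≈ -0.019324)
N(F) = -1 + F + F² (N(F) = (F² + F) - 1 = (F + F²) - 1 = -1 + F + F²)
√(2775 + N(E)) = √(2775 + (-1 - 4/207 + (-4/207)²)) = √(2775 + (-1 - 4/207 + 16/42849)) = √(2775 - 43661/42849) = √(118862314/42849) = √118862314/207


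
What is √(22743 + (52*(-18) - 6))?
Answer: 13*√129 ≈ 147.65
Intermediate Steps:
√(22743 + (52*(-18) - 6)) = √(22743 + (-936 - 6)) = √(22743 - 942) = √21801 = 13*√129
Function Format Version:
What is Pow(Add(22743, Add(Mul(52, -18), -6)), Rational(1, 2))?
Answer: Mul(13, Pow(129, Rational(1, 2))) ≈ 147.65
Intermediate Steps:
Pow(Add(22743, Add(Mul(52, -18), -6)), Rational(1, 2)) = Pow(Add(22743, Add(-936, -6)), Rational(1, 2)) = Pow(Add(22743, -942), Rational(1, 2)) = Pow(21801, Rational(1, 2)) = Mul(13, Pow(129, Rational(1, 2)))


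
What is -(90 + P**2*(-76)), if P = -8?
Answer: 4774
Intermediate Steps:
-(90 + P**2*(-76)) = -(90 + (-8)**2*(-76)) = -(90 + 64*(-76)) = -(90 - 4864) = -1*(-4774) = 4774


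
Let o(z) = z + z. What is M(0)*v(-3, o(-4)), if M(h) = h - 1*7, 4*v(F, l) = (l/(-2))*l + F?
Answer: 245/4 ≈ 61.250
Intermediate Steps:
o(z) = 2*z
v(F, l) = -l²/8 + F/4 (v(F, l) = ((l/(-2))*l + F)/4 = ((l*(-½))*l + F)/4 = ((-l/2)*l + F)/4 = (-l²/2 + F)/4 = (F - l²/2)/4 = -l²/8 + F/4)
M(h) = -7 + h (M(h) = h - 7 = -7 + h)
M(0)*v(-3, o(-4)) = (-7 + 0)*(-(2*(-4))²/8 + (¼)*(-3)) = -7*(-⅛*(-8)² - ¾) = -7*(-⅛*64 - ¾) = -7*(-8 - ¾) = -7*(-35/4) = 245/4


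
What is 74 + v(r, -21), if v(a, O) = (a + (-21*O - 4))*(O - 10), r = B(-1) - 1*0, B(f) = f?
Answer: -13442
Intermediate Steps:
r = -1 (r = -1 - 1*0 = -1 + 0 = -1)
v(a, O) = (-10 + O)*(-4 + a - 21*O) (v(a, O) = (a + (-4 - 21*O))*(-10 + O) = (-4 + a - 21*O)*(-10 + O) = (-10 + O)*(-4 + a - 21*O))
74 + v(r, -21) = 74 + (40 - 21*(-21)² - 10*(-1) + 206*(-21) - 21*(-1)) = 74 + (40 - 21*441 + 10 - 4326 + 21) = 74 + (40 - 9261 + 10 - 4326 + 21) = 74 - 13516 = -13442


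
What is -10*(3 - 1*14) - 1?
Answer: 109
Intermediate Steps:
-10*(3 - 1*14) - 1 = -10*(3 - 14) - 1 = -10*(-11) - 1 = 110 - 1 = 109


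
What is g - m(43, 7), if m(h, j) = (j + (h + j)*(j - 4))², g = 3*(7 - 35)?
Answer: -24733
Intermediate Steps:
g = -84 (g = 3*(-28) = -84)
m(h, j) = (j + (-4 + j)*(h + j))² (m(h, j) = (j + (h + j)*(-4 + j))² = (j + (-4 + j)*(h + j))²)
g - m(43, 7) = -84 - (7² - 4*43 - 3*7 + 43*7)² = -84 - (49 - 172 - 21 + 301)² = -84 - 1*157² = -84 - 1*24649 = -84 - 24649 = -24733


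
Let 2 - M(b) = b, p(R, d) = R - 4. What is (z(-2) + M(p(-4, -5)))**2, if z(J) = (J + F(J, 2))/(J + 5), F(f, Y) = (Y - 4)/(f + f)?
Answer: 361/4 ≈ 90.250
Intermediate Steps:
p(R, d) = -4 + R
M(b) = 2 - b
F(f, Y) = (-4 + Y)/(2*f) (F(f, Y) = (-4 + Y)/((2*f)) = (-4 + Y)*(1/(2*f)) = (-4 + Y)/(2*f))
z(J) = (J - 1/J)/(5 + J) (z(J) = (J + (-4 + 2)/(2*J))/(J + 5) = (J + (1/2)*(-2)/J)/(5 + J) = (J - 1/J)/(5 + J))
(z(-2) + M(p(-4, -5)))**2 = ((-1 + (-2)**2)/((-2)*(5 - 2)) + (2 - (-4 - 4)))**2 = (-1/2*(-1 + 4)/3 + (2 - 1*(-8)))**2 = (-1/2*1/3*3 + (2 + 8))**2 = (-1/2 + 10)**2 = (19/2)**2 = 361/4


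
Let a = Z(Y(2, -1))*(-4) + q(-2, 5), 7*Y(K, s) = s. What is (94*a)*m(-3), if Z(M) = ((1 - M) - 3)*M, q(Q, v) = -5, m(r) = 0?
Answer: 0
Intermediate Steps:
Y(K, s) = s/7
Z(M) = M*(-2 - M) (Z(M) = (-2 - M)*M = M*(-2 - M))
a = -297/49 (a = -(⅐)*(-1)*(2 + (⅐)*(-1))*(-4) - 5 = -1*(-⅐)*(2 - ⅐)*(-4) - 5 = -1*(-⅐)*13/7*(-4) - 5 = (13/49)*(-4) - 5 = -52/49 - 5 = -297/49 ≈ -6.0612)
(94*a)*m(-3) = (94*(-297/49))*0 = -27918/49*0 = 0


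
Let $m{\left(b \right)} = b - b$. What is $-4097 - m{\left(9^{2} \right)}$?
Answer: $-4097$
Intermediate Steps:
$m{\left(b \right)} = 0$
$-4097 - m{\left(9^{2} \right)} = -4097 - 0 = -4097 + 0 = -4097$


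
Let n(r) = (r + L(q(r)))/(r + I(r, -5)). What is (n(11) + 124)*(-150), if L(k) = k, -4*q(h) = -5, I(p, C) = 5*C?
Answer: -73875/4 ≈ -18469.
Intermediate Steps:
q(h) = 5/4 (q(h) = -¼*(-5) = 5/4)
n(r) = (5/4 + r)/(-25 + r) (n(r) = (r + 5/4)/(r + 5*(-5)) = (5/4 + r)/(r - 25) = (5/4 + r)/(-25 + r))
(n(11) + 124)*(-150) = ((5/4 + 11)/(-25 + 11) + 124)*(-150) = ((49/4)/(-14) + 124)*(-150) = (-1/14*49/4 + 124)*(-150) = (-7/8 + 124)*(-150) = (985/8)*(-150) = -73875/4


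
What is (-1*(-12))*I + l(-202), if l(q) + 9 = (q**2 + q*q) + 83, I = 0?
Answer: 81682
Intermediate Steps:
l(q) = 74 + 2*q**2 (l(q) = -9 + ((q**2 + q*q) + 83) = -9 + ((q**2 + q**2) + 83) = -9 + (2*q**2 + 83) = -9 + (83 + 2*q**2) = 74 + 2*q**2)
(-1*(-12))*I + l(-202) = -1*(-12)*0 + (74 + 2*(-202)**2) = 12*0 + (74 + 2*40804) = 0 + (74 + 81608) = 0 + 81682 = 81682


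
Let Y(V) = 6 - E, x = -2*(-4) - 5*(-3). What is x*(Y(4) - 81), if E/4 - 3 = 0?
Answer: -2001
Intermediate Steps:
E = 12 (E = 12 + 4*0 = 12 + 0 = 12)
x = 23 (x = 8 + 15 = 23)
Y(V) = -6 (Y(V) = 6 - 1*12 = 6 - 12 = -6)
x*(Y(4) - 81) = 23*(-6 - 81) = 23*(-87) = -2001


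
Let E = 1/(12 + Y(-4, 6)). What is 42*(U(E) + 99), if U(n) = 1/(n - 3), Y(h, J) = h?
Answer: 95298/23 ≈ 4143.4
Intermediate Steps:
E = ⅛ (E = 1/(12 - 4) = 1/8 = ⅛ ≈ 0.12500)
U(n) = 1/(-3 + n)
42*(U(E) + 99) = 42*(1/(-3 + ⅛) + 99) = 42*(1/(-23/8) + 99) = 42*(-8/23 + 99) = 42*(2269/23) = 95298/23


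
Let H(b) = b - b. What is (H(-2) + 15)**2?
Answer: 225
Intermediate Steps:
H(b) = 0
(H(-2) + 15)**2 = (0 + 15)**2 = 15**2 = 225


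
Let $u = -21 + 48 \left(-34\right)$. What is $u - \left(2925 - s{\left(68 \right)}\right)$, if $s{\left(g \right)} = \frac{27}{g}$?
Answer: $- \frac{311277}{68} \approx -4577.6$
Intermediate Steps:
$u = -1653$ ($u = -21 - 1632 = -1653$)
$u - \left(2925 - s{\left(68 \right)}\right) = -1653 - \left(2925 - \frac{27}{68}\right) = -1653 - \frac{198873}{68} = - \frac{311277}{68}$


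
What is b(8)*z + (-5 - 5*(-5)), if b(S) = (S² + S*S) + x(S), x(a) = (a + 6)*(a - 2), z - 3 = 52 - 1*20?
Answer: 7440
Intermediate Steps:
z = 35 (z = 3 + (52 - 1*20) = 3 + (52 - 20) = 3 + 32 = 35)
x(a) = (-2 + a)*(6 + a) (x(a) = (6 + a)*(-2 + a) = (-2 + a)*(6 + a))
b(S) = -12 + 3*S² + 4*S (b(S) = (S² + S*S) + (-12 + S² + 4*S) = (S² + S²) + (-12 + S² + 4*S) = 2*S² + (-12 + S² + 4*S) = -12 + 3*S² + 4*S)
b(8)*z + (-5 - 5*(-5)) = (-12 + 3*8² + 4*8)*35 + (-5 - 5*(-5)) = (-12 + 3*64 + 32)*35 + (-5 + 25) = (-12 + 192 + 32)*35 + 20 = 212*35 + 20 = 7420 + 20 = 7440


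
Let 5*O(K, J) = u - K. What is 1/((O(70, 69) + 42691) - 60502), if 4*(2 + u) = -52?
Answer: -1/17828 ≈ -5.6092e-5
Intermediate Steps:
u = -15 (u = -2 + (¼)*(-52) = -2 - 13 = -15)
O(K, J) = -3 - K/5 (O(K, J) = (-15 - K)/5 = -3 - K/5)
1/((O(70, 69) + 42691) - 60502) = 1/(((-3 - ⅕*70) + 42691) - 60502) = 1/(((-3 - 14) + 42691) - 60502) = 1/((-17 + 42691) - 60502) = 1/(42674 - 60502) = 1/(-17828) = -1/17828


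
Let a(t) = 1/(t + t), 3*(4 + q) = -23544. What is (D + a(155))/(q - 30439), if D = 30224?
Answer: -9369441/11870210 ≈ -0.78932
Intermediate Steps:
q = -7852 (q = -4 + (⅓)*(-23544) = -4 - 7848 = -7852)
a(t) = 1/(2*t)
(D + a(155))/(q - 30439) = (30224 + (½)/155)/(-7852 - 30439) = (30224 + (½)*(1/155))/(-38291) = (30224 + 1/310)*(-1/38291) = (9369441/310)*(-1/38291) = -9369441/11870210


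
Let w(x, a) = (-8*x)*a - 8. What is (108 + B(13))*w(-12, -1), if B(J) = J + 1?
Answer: -12688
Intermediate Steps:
B(J) = 1 + J
w(x, a) = -8 - 8*a*x (w(x, a) = -8*a*x - 8 = -8 - 8*a*x)
(108 + B(13))*w(-12, -1) = (108 + (1 + 13))*(-8 - 8*(-1)*(-12)) = (108 + 14)*(-8 - 96) = 122*(-104) = -12688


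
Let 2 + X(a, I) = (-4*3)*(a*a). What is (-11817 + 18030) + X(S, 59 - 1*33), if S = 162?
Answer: -308717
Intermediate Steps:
X(a, I) = -2 - 12*a² (X(a, I) = -2 + (-4*3)*(a*a) = -2 - 12*a²)
(-11817 + 18030) + X(S, 59 - 1*33) = (-11817 + 18030) + (-2 - 12*162²) = 6213 + (-2 - 12*26244) = 6213 + (-2 - 314928) = 6213 - 314930 = -308717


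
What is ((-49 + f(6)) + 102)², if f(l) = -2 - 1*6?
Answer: 2025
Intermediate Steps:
f(l) = -8 (f(l) = -2 - 6 = -8)
((-49 + f(6)) + 102)² = ((-49 - 8) + 102)² = (-57 + 102)² = 45² = 2025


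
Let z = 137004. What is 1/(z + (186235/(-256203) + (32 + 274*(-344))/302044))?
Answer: 19346144733/2650479115090979 ≈ 7.2991e-6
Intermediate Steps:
1/(z + (186235/(-256203) + (32 + 274*(-344))/302044)) = 1/(137004 + (186235/(-256203) + (32 + 274*(-344))/302044)) = 1/(137004 + (186235*(-1/256203) + (32 - 94256)*(1/302044))) = 1/(137004 + (-186235/256203 - 94224*1/302044)) = 1/(137004 + (-186235/256203 - 23556/75511)) = 1/(137004 - 20097908953/19346144733) = 1/(2650479115090979/19346144733) = 19346144733/2650479115090979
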